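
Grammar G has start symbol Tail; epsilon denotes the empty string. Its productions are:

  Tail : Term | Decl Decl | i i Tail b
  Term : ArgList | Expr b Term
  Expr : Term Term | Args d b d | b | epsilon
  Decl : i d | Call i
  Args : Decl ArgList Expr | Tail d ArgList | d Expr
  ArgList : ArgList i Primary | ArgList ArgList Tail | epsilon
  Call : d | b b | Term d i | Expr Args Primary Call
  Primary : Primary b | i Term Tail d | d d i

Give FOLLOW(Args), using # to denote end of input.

{ d, i }

In Expr : Args d b d: add FIRST(d b d) = { d }.
In Call : Expr Args Primary Call: add FIRST(Primary Call) = { d, i }.
Union: FOLLOW(Args) = { d, i }.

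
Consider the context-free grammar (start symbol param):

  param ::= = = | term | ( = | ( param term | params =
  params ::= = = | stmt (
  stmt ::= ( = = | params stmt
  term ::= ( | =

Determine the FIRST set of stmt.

stmt ::= ( = = contributes {(}.
From stmt ::= params stmt: add FIRST(params) = { (, = }.
Union: FIRST(stmt) = { (, = }.

{ (, = }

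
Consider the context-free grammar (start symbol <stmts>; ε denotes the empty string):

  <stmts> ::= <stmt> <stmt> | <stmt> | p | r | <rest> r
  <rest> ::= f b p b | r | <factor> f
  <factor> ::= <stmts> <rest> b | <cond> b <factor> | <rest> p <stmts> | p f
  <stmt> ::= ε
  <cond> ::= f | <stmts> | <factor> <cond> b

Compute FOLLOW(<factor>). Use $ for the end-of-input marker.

In <rest> ::= <factor> f: add FIRST(f) = { f }.
In <factor> ::= <cond> b <factor>: <factor> is at the end, add FOLLOW(<factor>) = { b, f, p, r }.
In <cond> ::= <factor> <cond> b: add FIRST(<cond> b) = { b, f, p, r }.
Union: FOLLOW(<factor>) = { b, f, p, r }.

{ b, f, p, r }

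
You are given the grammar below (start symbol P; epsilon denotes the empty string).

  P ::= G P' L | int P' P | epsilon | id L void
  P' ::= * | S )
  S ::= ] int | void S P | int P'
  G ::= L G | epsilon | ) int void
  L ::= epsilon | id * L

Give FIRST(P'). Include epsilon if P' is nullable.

{ *, ], int, void }

P' ::= * contributes {*}.
From P' ::= S ): add FIRST(S) = { ], int, void }.
Union: FIRST(P') = { *, ], int, void }.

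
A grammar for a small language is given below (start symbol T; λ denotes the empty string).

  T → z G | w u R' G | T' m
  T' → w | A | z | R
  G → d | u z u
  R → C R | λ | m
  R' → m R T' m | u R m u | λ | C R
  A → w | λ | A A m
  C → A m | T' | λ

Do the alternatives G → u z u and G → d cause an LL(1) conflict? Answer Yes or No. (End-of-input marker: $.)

FIRST(u z u) = { u } and FIRST(d) = { d }.
The FIRST sets are disjoint and neither alternative is nullable — no conflict.

No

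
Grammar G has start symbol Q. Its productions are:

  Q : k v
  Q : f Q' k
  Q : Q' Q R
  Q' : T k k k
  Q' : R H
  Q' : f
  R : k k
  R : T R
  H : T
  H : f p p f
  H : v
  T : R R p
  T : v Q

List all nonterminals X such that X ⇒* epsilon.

{ } (none)

No nonterminal has an empty production or an RHS whose symbols are all nullable.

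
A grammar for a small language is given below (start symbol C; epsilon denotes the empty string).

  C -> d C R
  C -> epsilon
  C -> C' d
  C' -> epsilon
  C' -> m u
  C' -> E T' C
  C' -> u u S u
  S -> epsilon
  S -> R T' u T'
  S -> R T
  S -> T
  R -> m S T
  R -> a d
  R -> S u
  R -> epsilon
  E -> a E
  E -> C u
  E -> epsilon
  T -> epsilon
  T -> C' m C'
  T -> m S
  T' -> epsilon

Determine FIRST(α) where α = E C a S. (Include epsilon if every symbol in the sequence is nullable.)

{ a, d, m, u }

Add FIRST(E)\{epsilon} = { a, d, m, u }; E is nullable, continue.
Add FIRST(C)\{epsilon} = { a, d, m, u }; C is nullable, continue.
a is a terminal; add {a} and stop.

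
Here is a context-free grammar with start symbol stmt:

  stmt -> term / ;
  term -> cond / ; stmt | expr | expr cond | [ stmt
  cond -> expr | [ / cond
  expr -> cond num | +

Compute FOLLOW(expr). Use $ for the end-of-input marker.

{ +, /, [, num }

In term -> expr: expr is at the end, add FOLLOW(term) = { / }.
In term -> expr cond: add FIRST(cond) = { +, [ }.
In cond -> expr: expr is at the end, add FOLLOW(cond) = { /, num }.
Union: FOLLOW(expr) = { +, /, [, num }.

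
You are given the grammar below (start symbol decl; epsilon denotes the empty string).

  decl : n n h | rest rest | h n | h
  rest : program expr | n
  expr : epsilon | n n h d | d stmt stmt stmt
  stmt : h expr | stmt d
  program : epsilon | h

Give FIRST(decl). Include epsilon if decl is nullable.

{ d, h, n, epsilon }

decl : n n h contributes {n}.
From decl : rest rest: rest, rest nullable, take FIRST(rest) ∪ FIRST(rest) = { d, h, n }; also epsilon since the whole RHS is nullable.
decl : h n contributes {h}.
decl : h contributes {h}.
Union: FIRST(decl) = { d, h, n, epsilon }.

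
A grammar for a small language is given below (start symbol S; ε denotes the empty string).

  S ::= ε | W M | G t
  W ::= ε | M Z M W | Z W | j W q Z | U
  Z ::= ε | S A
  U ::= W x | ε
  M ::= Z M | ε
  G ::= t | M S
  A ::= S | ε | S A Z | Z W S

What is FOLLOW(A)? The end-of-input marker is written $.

{ $, j, q, t, x }

In Z ::= S A: A is at the end, add FOLLOW(Z) = { $, j, q, t, x }.
In A ::= S A Z: add FIRST(Z)\{ε} = { j, t, x }.
  Since Z is nullable, also add FOLLOW(A) = { $, j, q, t, x }.
Union: FOLLOW(A) = { $, j, q, t, x }.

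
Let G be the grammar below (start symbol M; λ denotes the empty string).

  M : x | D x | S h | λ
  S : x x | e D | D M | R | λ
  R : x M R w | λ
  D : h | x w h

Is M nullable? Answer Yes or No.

M has an λ-production, so M ⇒ λ.

Yes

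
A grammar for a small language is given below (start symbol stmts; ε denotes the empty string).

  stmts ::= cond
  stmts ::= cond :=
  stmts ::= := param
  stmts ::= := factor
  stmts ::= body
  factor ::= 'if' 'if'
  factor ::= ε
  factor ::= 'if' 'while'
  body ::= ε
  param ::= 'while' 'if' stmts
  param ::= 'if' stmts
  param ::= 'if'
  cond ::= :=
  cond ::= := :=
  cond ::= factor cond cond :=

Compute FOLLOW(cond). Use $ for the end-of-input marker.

{ $, 'if', := }

In stmts ::= cond: cond is at the end, add FOLLOW(stmts) = { $ }.
In stmts ::= cond :=: add FIRST(:=) = { := }.
In cond ::= factor cond cond :=: add FIRST(cond :=) = { 'if', := }.
In cond ::= factor cond cond :=: add FIRST(:=) = { := }.
Union: FOLLOW(cond) = { $, 'if', := }.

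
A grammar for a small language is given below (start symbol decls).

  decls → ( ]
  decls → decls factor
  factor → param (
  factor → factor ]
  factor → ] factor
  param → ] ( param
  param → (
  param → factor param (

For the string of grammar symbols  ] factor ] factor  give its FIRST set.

] is a terminal; add {]} and stop.

{ ] }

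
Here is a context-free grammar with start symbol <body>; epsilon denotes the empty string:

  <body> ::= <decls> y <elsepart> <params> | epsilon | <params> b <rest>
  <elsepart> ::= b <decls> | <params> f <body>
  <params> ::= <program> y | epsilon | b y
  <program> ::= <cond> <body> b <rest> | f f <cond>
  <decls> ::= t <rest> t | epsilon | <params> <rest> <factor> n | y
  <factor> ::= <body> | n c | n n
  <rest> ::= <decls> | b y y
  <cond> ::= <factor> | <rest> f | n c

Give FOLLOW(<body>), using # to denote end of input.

<body> is the start symbol, so # ∈ FOLLOW(<body>).
In <elsepart> ::= <params> f <body>: <body> is at the end, add FOLLOW(<elsepart>) = { #, b, f, n, t, y }.
In <program> ::= <cond> <body> b <rest>: add FIRST(b <rest>) = { b }.
In <factor> ::= <body>: <body> is at the end, add FOLLOW(<factor>) = { b, f, n, t, y }.
Union: FOLLOW(<body>) = { #, b, f, n, t, y }.

{ #, b, f, n, t, y }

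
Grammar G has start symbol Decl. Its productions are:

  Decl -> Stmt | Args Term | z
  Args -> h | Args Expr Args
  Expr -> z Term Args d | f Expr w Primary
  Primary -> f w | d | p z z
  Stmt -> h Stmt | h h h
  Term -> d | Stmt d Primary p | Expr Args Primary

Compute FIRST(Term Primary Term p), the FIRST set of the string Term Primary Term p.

Add FIRST(Term) = { d, f, h, z }; Term is not nullable, stop.

{ d, f, h, z }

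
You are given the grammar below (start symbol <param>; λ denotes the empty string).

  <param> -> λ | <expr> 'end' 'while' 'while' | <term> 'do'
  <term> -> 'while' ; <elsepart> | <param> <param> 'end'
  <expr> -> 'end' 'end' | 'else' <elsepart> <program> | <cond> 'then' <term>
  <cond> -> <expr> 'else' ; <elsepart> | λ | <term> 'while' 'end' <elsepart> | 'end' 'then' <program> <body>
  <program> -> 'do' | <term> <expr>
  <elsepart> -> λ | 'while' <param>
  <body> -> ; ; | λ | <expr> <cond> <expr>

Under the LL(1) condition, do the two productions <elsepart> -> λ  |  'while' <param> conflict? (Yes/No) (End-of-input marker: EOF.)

Yes

FIRST(λ) = { λ } and FIRST('while' <param>) = { 'while' }.
The first alternative is nullable and FOLLOW(<elsepart>) = { 'do', 'else', 'end', 'then', 'while', ; } shares 'while' with FIRST of the second — conflict.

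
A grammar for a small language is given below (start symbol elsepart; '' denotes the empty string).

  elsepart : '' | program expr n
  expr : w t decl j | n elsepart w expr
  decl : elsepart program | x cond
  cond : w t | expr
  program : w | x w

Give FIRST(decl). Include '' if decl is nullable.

{ w, x }

From decl : elsepart program: elsepart nullable, take FIRST(elsepart) ∪ FIRST(program) = { w, x }.
decl : x cond contributes {x}.
Union: FIRST(decl) = { w, x }.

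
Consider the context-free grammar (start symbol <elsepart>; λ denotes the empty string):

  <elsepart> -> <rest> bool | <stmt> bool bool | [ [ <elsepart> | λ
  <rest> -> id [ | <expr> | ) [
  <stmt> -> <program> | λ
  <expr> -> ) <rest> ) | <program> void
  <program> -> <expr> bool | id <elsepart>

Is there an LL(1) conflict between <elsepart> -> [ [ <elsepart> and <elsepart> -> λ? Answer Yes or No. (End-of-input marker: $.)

No

FIRST([ [ <elsepart>) = { [ } and FIRST(λ) = { λ }.
The second is nullable but FOLLOW(<elsepart>) = { $, bool, void } is disjoint from FIRST of the first.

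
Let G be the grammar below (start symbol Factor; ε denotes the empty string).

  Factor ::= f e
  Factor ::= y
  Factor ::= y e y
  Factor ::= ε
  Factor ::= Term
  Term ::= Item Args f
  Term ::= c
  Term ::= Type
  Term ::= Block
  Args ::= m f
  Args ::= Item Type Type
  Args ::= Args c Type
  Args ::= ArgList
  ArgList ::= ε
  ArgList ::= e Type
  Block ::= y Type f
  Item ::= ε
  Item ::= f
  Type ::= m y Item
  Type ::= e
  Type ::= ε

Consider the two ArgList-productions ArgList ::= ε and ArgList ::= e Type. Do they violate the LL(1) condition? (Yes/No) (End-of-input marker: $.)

No

FIRST(ε) = { ε } and FIRST(e Type) = { e }.
The first is nullable but FOLLOW(ArgList) = { c, f } is disjoint from FIRST of the second.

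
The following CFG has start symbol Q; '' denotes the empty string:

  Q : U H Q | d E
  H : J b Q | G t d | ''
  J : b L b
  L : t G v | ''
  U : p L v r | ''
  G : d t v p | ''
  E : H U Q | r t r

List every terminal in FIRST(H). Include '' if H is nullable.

{ b, d, t, '' }

From H : J b Q: add FIRST(J) = { b }.
From H : G t d: G nullable, take FIRST(G) ∪ {t} = { d, t }.
H : '' contributes ''.
Union: FIRST(H) = { b, d, t, '' }.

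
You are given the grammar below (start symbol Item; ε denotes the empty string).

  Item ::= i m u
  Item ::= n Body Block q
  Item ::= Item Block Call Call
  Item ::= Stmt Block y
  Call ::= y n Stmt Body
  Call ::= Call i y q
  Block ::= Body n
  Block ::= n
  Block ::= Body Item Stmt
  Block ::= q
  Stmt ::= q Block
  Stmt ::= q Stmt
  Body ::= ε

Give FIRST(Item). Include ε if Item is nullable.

{ i, n, q }

Item ::= i m u contributes {i}.
Item ::= n Body Block q contributes {n}.
From Item ::= Item Block Call Call: add FIRST(Item) = { i, n, q }.
From Item ::= Stmt Block y: add FIRST(Stmt) = { q }.
Union: FIRST(Item) = { i, n, q }.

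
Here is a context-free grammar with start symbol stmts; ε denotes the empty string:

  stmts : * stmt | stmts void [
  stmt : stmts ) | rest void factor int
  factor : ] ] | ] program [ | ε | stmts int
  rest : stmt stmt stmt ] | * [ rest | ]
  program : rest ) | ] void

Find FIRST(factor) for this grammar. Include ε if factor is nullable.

factor : ] ] contributes {]}.
factor : ] program [ contributes {]}.
factor : ε contributes ε.
From factor : stmts int: add FIRST(stmts) = { * }.
Union: FIRST(factor) = { *, ], ε }.

{ *, ], ε }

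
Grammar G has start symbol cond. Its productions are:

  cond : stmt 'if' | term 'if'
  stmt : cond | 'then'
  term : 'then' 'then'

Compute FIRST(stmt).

From stmt : cond: add FIRST(cond) = { 'then' }.
stmt : 'then' contributes {'then'}.
Union: FIRST(stmt) = { 'then' }.

{ 'then' }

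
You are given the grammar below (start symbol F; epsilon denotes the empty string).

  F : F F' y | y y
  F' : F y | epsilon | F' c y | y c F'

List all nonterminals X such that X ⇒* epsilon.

{ F' }

Directly nullable (have an epsilon-production): F'.
No other nonterminal has a production whose RHS symbols are all nullable.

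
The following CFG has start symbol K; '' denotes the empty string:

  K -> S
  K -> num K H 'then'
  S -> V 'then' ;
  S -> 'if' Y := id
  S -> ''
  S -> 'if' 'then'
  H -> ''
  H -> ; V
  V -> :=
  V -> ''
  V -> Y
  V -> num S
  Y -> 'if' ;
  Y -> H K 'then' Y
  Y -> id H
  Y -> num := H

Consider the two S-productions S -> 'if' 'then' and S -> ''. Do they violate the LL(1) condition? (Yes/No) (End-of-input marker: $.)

Yes

FIRST('if' 'then') = { 'if' } and FIRST('') = { '' }.
The second alternative is nullable and FOLLOW(S) = { $, 'if', 'then', :=, ;, id, num } shares 'if' with FIRST of the first — conflict.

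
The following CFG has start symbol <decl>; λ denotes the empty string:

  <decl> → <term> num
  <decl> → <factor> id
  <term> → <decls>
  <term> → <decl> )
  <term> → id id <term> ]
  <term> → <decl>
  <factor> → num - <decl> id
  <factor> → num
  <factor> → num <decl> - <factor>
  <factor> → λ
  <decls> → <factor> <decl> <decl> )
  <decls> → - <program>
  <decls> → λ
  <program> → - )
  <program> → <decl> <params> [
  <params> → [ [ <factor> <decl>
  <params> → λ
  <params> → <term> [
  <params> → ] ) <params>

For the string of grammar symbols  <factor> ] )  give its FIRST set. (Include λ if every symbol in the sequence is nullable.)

{ ], num }

Add FIRST(<factor>)\{λ} = { num }; <factor> is nullable, continue.
] is a terminal; add {]} and stop.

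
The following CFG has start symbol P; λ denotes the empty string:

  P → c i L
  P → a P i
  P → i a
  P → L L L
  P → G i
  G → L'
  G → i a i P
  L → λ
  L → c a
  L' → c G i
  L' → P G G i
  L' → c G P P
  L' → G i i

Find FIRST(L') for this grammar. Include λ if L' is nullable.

{ a, c, i }

L' → c G i contributes {c}.
From L' → P G G i: P nullable, take FIRST(P) ∪ FIRST(G) = { a, c, i }.
L' → c G P P contributes {c}.
From L' → G i i: add FIRST(G) = { a, c, i }.
Union: FIRST(L') = { a, c, i }.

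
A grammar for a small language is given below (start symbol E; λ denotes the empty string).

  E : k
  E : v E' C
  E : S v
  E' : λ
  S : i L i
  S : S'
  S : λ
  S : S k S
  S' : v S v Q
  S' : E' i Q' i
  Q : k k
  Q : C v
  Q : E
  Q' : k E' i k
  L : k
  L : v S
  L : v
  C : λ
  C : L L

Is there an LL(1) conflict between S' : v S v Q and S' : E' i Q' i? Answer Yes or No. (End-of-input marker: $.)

No

FIRST(v S v Q) = { v } and FIRST(E' i Q' i) = { i }.
The FIRST sets are disjoint and neither alternative is nullable — no conflict.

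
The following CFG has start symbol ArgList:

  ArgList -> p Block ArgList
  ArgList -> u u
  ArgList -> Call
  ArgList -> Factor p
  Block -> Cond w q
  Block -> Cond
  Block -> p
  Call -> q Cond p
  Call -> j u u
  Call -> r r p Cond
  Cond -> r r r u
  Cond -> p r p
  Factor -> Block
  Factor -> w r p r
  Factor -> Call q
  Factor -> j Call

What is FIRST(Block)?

From Block -> Cond w q: add FIRST(Cond) = { p, r }.
From Block -> Cond: add FIRST(Cond) = { p, r }.
Block -> p contributes {p}.
Union: FIRST(Block) = { p, r }.

{ p, r }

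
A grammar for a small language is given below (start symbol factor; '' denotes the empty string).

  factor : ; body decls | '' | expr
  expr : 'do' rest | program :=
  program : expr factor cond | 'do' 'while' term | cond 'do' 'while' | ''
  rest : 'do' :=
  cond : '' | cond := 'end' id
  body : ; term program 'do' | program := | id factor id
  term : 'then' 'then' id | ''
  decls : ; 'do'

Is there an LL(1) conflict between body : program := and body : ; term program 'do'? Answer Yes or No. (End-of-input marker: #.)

No

FIRST(program :=) = { 'do', := } and FIRST(; term program 'do') = { ; }.
The FIRST sets are disjoint and neither alternative is nullable — no conflict.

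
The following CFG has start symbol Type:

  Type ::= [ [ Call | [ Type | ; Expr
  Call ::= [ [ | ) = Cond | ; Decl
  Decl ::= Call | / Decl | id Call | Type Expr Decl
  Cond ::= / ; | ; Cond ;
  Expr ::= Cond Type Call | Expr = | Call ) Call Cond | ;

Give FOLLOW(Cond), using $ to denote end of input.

In Call ::= ) = Cond: Cond is at the end, add FOLLOW(Call) = { $, ), /, ;, =, [, id }.
In Cond ::= ; Cond ;: add FIRST(;) = { ; }.
In Expr ::= Cond Type Call: add FIRST(Type Call) = { ;, [ }.
In Expr ::= Call ) Call Cond: Cond is at the end, add FOLLOW(Expr) = { $, ), /, ;, =, [, id }.
Union: FOLLOW(Cond) = { $, ), /, ;, =, [, id }.

{ $, ), /, ;, =, [, id }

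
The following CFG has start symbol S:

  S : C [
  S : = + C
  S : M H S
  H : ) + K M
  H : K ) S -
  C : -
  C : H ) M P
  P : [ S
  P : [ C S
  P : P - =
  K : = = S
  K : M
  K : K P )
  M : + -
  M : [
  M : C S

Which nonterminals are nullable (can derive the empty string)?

{ } (none)

No nonterminal has an empty production or an RHS whose symbols are all nullable.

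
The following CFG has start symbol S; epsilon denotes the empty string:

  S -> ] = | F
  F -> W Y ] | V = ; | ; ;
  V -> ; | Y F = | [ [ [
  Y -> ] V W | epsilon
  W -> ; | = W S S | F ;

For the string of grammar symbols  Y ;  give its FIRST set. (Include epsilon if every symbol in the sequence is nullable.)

{ ;, ] }

Add FIRST(Y)\{epsilon} = { ] }; Y is nullable, continue.
; is a terminal; add {;} and stop.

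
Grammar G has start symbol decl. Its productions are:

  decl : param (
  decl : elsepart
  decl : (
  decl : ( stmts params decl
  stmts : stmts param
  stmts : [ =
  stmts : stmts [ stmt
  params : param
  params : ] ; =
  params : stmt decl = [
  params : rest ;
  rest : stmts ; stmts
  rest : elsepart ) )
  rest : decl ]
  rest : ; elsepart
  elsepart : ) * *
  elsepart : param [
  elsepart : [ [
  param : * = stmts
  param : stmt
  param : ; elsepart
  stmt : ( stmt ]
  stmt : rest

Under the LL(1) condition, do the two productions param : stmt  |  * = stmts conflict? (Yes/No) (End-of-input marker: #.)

FIRST(stmt) = { (, ), *, ;, [ } and FIRST(* = stmts) = { * }.
Both contain *, so the two alternatives are not disjoint — LL(1) conflict.

Yes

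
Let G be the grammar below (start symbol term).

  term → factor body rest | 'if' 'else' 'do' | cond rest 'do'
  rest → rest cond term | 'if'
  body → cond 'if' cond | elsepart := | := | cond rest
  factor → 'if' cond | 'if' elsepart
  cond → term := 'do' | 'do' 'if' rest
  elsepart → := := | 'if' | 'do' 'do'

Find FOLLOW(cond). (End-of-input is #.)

{ 'do', 'if', := }

In term → cond rest 'do': add FIRST(rest 'do') = { 'if' }.
In rest → rest cond term: add FIRST(term) = { 'do', 'if' }.
In body → cond 'if' cond: add FIRST('if' cond) = { 'if' }.
In body → cond 'if' cond: cond is at the end, add FOLLOW(body) = { 'if' }.
In body → cond rest: add FIRST(rest) = { 'if' }.
In factor → 'if' cond: cond is at the end, add FOLLOW(factor) = { 'do', 'if', := }.
Union: FOLLOW(cond) = { 'do', 'if', := }.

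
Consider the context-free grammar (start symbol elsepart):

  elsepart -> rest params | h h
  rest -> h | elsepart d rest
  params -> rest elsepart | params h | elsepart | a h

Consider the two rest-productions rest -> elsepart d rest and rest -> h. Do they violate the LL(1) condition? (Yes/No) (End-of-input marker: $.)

Yes

FIRST(elsepart d rest) = { h } and FIRST(h) = { h }.
Both contain h, so the two alternatives are not disjoint — LL(1) conflict.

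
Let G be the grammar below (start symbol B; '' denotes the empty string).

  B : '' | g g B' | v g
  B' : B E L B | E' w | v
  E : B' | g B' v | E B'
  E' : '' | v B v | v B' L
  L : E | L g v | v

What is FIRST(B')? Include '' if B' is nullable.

From B' : B E L B: B nullable, take FIRST(B) ∪ FIRST(E) = { g, v, w }.
From B' : E' w: E' nullable, take FIRST(E') ∪ {w} = { v, w }.
B' : v contributes {v}.
Union: FIRST(B') = { g, v, w }.

{ g, v, w }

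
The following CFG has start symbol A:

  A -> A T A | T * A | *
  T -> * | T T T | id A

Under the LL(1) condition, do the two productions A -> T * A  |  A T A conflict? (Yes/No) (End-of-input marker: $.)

FIRST(T * A) = { *, id } and FIRST(A T A) = { *, id }.
Both contain *, so the two alternatives are not disjoint — LL(1) conflict.

Yes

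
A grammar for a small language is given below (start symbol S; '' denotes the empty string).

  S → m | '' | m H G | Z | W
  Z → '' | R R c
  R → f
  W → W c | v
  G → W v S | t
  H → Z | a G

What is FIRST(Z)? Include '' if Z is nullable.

{ f, '' }

Z → '' contributes ''.
From Z → R R c: add FIRST(R) = { f }.
Union: FIRST(Z) = { f, '' }.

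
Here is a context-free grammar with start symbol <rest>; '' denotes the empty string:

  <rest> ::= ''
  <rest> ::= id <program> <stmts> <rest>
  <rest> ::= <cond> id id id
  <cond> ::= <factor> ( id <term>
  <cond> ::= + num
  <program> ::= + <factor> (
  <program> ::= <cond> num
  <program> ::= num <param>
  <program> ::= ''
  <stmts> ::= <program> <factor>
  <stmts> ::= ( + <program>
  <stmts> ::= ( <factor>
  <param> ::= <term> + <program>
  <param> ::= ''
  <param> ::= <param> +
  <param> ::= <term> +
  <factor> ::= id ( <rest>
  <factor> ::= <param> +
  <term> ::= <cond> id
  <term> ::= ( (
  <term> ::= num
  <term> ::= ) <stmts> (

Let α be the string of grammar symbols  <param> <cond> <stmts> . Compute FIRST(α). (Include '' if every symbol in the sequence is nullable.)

Add FIRST(<param>)\{''} = { (, ), +, id, num }; <param> is nullable, continue.
Add FIRST(<cond>) = { (, ), +, id, num }; <cond> is not nullable, stop.

{ (, ), +, id, num }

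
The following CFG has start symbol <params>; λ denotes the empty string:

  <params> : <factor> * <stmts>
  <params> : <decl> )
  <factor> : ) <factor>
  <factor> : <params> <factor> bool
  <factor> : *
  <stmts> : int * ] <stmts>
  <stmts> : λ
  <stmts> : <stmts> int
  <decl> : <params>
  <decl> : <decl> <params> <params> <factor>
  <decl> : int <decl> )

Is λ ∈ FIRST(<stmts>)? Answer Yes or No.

Yes

<stmts> has an λ-production, so <stmts> ⇒ λ.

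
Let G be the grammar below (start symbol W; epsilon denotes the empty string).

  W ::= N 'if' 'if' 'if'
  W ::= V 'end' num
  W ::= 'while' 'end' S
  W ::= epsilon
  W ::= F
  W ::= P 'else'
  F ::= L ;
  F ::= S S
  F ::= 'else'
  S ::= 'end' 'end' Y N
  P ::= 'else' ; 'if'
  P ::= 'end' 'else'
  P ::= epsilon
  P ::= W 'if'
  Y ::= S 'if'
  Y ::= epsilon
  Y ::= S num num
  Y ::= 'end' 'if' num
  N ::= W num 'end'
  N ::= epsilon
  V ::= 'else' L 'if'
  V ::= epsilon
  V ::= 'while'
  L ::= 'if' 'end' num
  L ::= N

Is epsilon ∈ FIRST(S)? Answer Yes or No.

Nullable nonterminals: L, N, P, V, W, Y.
No production of S has an RHS whose symbols are all nullable, so S is not nullable.

No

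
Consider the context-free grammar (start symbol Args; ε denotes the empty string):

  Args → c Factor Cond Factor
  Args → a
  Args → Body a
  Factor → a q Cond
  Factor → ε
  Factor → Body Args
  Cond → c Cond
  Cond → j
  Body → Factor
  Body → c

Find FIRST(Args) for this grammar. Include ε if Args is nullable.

{ a, c }

Args → c Factor Cond Factor contributes {c}.
Args → a contributes {a}.
From Args → Body a: Body nullable, take FIRST(Body) ∪ {a} = { a, c }.
Union: FIRST(Args) = { a, c }.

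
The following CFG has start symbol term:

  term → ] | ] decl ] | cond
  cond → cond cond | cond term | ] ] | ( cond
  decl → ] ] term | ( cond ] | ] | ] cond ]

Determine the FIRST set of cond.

{ (, ] }

From cond → cond cond: add FIRST(cond) = { (, ] }.
From cond → cond term: add FIRST(cond) = { (, ] }.
cond → ] ] contributes {]}.
cond → ( cond contributes {(}.
Union: FIRST(cond) = { (, ] }.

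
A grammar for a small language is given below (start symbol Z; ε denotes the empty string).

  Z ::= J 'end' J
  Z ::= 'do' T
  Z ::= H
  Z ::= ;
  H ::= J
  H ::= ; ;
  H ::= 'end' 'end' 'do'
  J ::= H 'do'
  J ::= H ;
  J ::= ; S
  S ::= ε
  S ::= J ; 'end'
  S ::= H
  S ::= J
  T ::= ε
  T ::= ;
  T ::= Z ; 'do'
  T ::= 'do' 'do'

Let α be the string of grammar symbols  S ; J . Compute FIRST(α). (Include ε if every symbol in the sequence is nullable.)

{ 'end', ; }

Add FIRST(S)\{ε} = { 'end', ; }; S is nullable, continue.
; is a terminal; add {;} and stop.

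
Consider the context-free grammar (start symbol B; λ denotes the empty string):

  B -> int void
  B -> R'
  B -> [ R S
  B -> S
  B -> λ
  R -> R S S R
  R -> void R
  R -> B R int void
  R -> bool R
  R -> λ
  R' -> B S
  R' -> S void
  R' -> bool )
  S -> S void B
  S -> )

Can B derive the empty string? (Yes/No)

B has an λ-production, so B ⇒ λ.

Yes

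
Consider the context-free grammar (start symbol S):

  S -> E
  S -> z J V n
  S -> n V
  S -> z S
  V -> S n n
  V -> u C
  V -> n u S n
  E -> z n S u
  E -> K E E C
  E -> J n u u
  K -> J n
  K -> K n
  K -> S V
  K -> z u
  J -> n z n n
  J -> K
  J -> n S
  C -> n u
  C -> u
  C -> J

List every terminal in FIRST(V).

{ n, u, z }

From V -> S n n: add FIRST(S) = { n, z }.
V -> u C contributes {u}.
V -> n u S n contributes {n}.
Union: FIRST(V) = { n, u, z }.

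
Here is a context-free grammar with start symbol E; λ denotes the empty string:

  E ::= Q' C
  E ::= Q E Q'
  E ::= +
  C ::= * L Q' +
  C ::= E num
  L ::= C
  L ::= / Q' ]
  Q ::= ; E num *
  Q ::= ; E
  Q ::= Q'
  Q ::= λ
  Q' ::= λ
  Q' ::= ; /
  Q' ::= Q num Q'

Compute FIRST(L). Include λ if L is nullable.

From L ::= C: add FIRST(C) = { *, +, ;, num }.
L ::= / Q' ] contributes {/}.
Union: FIRST(L) = { *, +, /, ;, num }.

{ *, +, /, ;, num }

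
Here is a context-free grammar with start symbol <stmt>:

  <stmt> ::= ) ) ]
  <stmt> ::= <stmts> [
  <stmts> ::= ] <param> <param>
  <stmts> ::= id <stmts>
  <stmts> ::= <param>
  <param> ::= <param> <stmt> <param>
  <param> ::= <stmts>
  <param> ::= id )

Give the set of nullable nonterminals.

{ } (none)

No nonterminal has an empty production or an RHS whose symbols are all nullable.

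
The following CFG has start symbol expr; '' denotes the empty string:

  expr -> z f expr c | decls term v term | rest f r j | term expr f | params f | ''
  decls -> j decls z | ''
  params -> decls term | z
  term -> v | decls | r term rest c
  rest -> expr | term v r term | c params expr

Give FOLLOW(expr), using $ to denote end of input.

expr is the start symbol, so $ ∈ FOLLOW(expr).
In expr -> z f expr c: add FIRST(c) = { c }.
In expr -> term expr f: add FIRST(f) = { f }.
In rest -> expr: expr is at the end, add FOLLOW(rest) = { c, f }.
In rest -> c params expr: expr is at the end, add FOLLOW(rest) = { c, f }.
Union: FOLLOW(expr) = { $, c, f }.

{ $, c, f }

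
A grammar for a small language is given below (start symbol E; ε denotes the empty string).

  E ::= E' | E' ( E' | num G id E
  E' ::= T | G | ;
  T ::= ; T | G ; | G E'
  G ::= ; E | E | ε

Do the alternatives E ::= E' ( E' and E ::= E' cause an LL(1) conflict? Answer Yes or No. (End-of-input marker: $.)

Yes

FIRST(E' ( E') = { (, ;, num } and FIRST(E') = { (, ;, num, ε }.
Both contain (, so the two alternatives are not disjoint — LL(1) conflict.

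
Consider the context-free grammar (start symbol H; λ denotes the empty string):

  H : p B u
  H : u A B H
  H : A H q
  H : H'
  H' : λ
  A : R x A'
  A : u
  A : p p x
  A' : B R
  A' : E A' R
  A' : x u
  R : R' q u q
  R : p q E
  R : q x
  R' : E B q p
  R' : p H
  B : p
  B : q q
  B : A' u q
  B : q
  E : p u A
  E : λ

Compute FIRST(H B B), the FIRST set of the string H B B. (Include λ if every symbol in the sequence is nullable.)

{ p, q, u, x }

Add FIRST(H)\{λ} = { p, q, u, x }; H is nullable, continue.
Add FIRST(B) = { p, q, x }; B is not nullable, stop.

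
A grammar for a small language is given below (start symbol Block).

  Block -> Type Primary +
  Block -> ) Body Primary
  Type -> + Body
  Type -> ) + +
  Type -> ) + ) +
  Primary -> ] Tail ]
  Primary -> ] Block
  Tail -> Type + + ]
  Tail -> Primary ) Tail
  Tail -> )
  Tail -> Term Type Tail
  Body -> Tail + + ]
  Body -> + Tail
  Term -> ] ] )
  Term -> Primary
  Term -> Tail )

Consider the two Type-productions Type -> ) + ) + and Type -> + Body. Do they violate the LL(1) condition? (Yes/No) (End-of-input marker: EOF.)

FIRST() + ) +) = { ) } and FIRST(+ Body) = { + }.
The FIRST sets are disjoint and neither alternative is nullable — no conflict.

No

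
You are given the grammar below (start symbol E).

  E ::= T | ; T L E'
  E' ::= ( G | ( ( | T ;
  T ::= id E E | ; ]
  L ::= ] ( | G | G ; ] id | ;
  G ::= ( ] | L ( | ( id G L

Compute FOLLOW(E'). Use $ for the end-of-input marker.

In E ::= ; T L E': E' is at the end, add FOLLOW(E) = { $, (, ;, ], id }.
Union: FOLLOW(E') = { $, (, ;, ], id }.

{ $, (, ;, ], id }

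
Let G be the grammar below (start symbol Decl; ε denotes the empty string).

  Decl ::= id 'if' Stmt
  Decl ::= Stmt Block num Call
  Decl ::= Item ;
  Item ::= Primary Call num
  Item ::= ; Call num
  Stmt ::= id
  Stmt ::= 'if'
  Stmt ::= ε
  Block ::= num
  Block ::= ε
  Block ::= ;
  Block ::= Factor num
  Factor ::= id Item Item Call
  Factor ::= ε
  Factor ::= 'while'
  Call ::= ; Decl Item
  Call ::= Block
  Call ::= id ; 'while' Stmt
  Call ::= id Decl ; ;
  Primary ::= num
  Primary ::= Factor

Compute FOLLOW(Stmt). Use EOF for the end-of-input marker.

{ EOF, 'while', ;, id, num }

In Decl ::= id 'if' Stmt: Stmt is at the end, add FOLLOW(Decl) = { EOF, 'while', ;, id, num }.
In Decl ::= Stmt Block num Call: add FIRST(Block num Call) = { 'while', ;, id, num }.
In Call ::= id ; 'while' Stmt: Stmt is at the end, add FOLLOW(Call) = { EOF, 'while', ;, id, num }.
Union: FOLLOW(Stmt) = { EOF, 'while', ;, id, num }.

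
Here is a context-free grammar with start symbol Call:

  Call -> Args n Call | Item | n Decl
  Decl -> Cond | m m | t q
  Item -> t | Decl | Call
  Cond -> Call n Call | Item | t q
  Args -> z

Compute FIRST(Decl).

From Decl -> Cond: add FIRST(Cond) = { m, n, t, z }.
Decl -> m m contributes {m}.
Decl -> t q contributes {t}.
Union: FIRST(Decl) = { m, n, t, z }.

{ m, n, t, z }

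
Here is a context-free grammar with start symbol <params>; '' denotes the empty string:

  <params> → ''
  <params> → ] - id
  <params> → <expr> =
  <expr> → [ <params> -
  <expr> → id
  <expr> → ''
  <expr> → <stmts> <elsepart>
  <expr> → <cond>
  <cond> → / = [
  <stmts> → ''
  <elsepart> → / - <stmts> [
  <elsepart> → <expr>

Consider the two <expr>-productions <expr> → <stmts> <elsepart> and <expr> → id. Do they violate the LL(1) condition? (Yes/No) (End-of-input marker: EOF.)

Yes

FIRST(<stmts> <elsepart>) = { /, [, id, '' } and FIRST(id) = { id }.
Both contain id, so the two alternatives are not disjoint — LL(1) conflict.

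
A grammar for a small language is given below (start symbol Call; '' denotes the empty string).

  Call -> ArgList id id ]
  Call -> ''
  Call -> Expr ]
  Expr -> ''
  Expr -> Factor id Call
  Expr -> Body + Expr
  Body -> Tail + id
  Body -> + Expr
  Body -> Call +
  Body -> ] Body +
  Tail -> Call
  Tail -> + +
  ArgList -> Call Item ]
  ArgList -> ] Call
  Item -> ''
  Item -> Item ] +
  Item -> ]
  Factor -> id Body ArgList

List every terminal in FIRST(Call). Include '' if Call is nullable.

From Call -> ArgList id id ]: add FIRST(ArgList) = { +, ], id }.
Call -> '' contributes ''.
From Call -> Expr ]: Expr nullable, take FIRST(Expr) ∪ {]} = { +, ], id }.
Union: FIRST(Call) = { +, ], id, '' }.

{ +, ], id, '' }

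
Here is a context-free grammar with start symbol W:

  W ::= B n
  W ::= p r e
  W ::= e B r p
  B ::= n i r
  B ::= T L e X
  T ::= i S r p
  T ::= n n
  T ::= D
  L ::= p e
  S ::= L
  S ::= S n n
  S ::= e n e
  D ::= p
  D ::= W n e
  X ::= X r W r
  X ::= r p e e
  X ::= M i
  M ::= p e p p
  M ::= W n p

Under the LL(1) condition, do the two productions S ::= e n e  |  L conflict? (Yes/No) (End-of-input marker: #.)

FIRST(e n e) = { e } and FIRST(L) = { p }.
The FIRST sets are disjoint and neither alternative is nullable — no conflict.

No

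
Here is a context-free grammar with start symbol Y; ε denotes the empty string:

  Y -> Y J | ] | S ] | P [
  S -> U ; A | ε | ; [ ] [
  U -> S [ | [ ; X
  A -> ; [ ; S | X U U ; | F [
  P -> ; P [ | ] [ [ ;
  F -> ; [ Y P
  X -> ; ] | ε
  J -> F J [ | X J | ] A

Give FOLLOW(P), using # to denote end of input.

{ ;, [, ] }

In Y -> P [: add FIRST([) = { [ }.
In P -> ; P [: add FIRST([) = { [ }.
In F -> ; [ Y P: P is at the end, add FOLLOW(F) = { ;, [, ] }.
Union: FOLLOW(P) = { ;, [, ] }.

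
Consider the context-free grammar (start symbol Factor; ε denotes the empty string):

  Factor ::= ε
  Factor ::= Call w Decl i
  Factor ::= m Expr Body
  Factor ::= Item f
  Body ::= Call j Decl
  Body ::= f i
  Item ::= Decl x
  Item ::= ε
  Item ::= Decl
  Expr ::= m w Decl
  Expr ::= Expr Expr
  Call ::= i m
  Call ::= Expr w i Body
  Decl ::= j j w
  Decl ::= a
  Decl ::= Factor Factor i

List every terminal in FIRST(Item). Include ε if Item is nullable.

From Item ::= Decl x: add FIRST(Decl) = { a, f, i, j, m }.
Item ::= ε contributes ε.
From Item ::= Decl: add FIRST(Decl) = { a, f, i, j, m }.
Union: FIRST(Item) = { a, f, i, j, m, ε }.

{ a, f, i, j, m, ε }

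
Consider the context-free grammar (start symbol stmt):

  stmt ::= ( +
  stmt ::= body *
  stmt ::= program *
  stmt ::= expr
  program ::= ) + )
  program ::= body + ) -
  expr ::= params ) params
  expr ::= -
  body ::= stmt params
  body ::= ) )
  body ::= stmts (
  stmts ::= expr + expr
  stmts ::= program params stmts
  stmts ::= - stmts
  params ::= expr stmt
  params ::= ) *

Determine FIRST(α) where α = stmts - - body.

{ (, ), - }

Add FIRST(stmts) = { (, ), - }; stmts is not nullable, stop.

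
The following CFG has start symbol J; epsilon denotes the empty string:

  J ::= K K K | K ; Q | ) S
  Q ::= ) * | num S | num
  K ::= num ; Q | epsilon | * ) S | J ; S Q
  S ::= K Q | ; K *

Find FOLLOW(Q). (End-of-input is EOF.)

{ EOF, ), *, ;, num }

In J ::= K ; Q: Q is at the end, add FOLLOW(J) = { EOF, ; }.
In K ::= num ; Q: Q is at the end, add FOLLOW(K) = { EOF, ), *, ;, num }.
In K ::= J ; S Q: Q is at the end, add FOLLOW(K) = { EOF, ), *, ;, num }.
In S ::= K Q: Q is at the end, add FOLLOW(S) = { EOF, ), *, ;, num }.
Union: FOLLOW(Q) = { EOF, ), *, ;, num }.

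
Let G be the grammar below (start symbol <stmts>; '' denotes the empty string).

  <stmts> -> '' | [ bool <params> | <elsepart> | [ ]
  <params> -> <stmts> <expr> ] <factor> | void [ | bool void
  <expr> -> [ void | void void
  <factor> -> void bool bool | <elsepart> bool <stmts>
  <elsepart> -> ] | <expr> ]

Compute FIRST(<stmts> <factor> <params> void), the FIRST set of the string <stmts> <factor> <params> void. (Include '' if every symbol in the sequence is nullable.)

{ [, ], void }

Add FIRST(<stmts>)\{''} = { [, ], void }; <stmts> is nullable, continue.
Add FIRST(<factor>) = { [, ], void }; <factor> is not nullable, stop.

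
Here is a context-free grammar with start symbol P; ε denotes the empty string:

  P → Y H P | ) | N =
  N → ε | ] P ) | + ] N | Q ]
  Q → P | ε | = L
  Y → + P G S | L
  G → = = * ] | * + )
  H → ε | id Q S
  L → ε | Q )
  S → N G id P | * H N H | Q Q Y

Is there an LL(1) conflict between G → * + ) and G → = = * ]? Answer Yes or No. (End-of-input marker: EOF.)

No

FIRST(* + )) = { * } and FIRST(= = * ]) = { = }.
The FIRST sets are disjoint and neither alternative is nullable — no conflict.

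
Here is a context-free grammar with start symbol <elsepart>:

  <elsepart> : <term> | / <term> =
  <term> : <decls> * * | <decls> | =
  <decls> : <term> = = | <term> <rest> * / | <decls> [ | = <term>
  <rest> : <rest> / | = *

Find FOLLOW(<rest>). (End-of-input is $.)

In <decls> : <term> <rest> * /: add FIRST(* /) = { * }.
In <rest> : <rest> /: add FIRST(/) = { / }.
Union: FOLLOW(<rest>) = { *, / }.

{ *, / }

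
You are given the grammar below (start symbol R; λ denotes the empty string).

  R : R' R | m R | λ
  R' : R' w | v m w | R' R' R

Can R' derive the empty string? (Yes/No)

No

Nullable nonterminals: R.
No production of R' has an RHS whose symbols are all nullable, so R' is not nullable.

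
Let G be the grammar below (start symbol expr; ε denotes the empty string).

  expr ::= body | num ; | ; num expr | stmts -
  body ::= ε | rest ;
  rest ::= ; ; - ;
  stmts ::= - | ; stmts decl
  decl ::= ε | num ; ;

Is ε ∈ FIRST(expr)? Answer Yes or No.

expr ::= body and each of body is nullable, so expr ⇒* ε.

Yes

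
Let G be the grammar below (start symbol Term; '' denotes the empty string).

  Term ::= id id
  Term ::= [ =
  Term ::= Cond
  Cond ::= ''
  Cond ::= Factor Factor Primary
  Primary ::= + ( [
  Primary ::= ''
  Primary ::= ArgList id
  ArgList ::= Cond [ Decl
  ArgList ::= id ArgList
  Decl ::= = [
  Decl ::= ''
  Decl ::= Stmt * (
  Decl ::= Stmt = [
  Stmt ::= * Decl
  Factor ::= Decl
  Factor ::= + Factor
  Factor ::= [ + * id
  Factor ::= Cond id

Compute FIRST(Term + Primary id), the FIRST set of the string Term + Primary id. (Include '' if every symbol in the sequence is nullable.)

{ *, +, =, [, id }

Add FIRST(Term)\{''} = { *, +, =, [, id }; Term is nullable, continue.
+ is a terminal; add {+} and stop.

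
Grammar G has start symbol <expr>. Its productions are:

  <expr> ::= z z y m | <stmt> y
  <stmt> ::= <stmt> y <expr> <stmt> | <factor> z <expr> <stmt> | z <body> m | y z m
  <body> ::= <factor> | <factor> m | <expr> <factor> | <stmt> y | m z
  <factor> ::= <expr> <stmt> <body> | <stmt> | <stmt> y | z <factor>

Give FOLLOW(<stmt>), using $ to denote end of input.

In <expr> ::= <stmt> y: add FIRST(y) = { y }.
In <stmt> ::= <stmt> y <expr> <stmt>: add FIRST(y <expr> <stmt>) = { y }.
In <stmt> ::= <stmt> y <expr> <stmt>: <stmt> is at the end, add FOLLOW(<stmt>) = { m, y, z }.
In <stmt> ::= <factor> z <expr> <stmt>: <stmt> is at the end, add FOLLOW(<stmt>) = { m, y, z }.
In <body> ::= <stmt> y: add FIRST(y) = { y }.
In <factor> ::= <expr> <stmt> <body>: add FIRST(<body>) = { m, y, z }.
In <factor> ::= <stmt>: <stmt> is at the end, add FOLLOW(<factor>) = { m, z }.
In <factor> ::= <stmt> y: add FIRST(y) = { y }.
Union: FOLLOW(<stmt>) = { m, y, z }.

{ m, y, z }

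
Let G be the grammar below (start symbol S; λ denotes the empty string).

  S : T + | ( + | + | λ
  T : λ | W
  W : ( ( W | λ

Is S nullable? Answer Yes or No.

S has an λ-production, so S ⇒ λ.

Yes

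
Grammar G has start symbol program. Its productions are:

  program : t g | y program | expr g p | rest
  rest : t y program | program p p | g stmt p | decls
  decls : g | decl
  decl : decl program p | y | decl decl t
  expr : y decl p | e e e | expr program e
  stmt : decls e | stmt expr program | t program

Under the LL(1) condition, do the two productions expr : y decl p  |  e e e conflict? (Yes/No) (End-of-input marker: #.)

No

FIRST(y decl p) = { y } and FIRST(e e e) = { e }.
The FIRST sets are disjoint and neither alternative is nullable — no conflict.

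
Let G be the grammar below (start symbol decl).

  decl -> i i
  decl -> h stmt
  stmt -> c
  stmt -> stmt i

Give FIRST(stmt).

stmt -> c contributes {c}.
From stmt -> stmt i: add FIRST(stmt) = { c }.
Union: FIRST(stmt) = { c }.

{ c }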